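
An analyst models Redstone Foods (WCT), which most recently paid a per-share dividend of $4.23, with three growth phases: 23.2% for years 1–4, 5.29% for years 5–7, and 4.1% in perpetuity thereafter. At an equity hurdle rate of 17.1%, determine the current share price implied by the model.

$62.03

Three-stage DDM. Project D₁…D_7; terminal Gordon value at t=7 with g = 0.041; discount at r = 0.171.
D_1 = 5.2114
D_2 = 6.4204
D_3 = 7.9099
D_4 = 9.7450
D_5 = 10.2605
D_6 = 10.8033
D_7 = 11.3748
TV_7 = 11.8412/(0.171−0.041) = 91.0861
P₀ = Σ Dₜ/(1+r)ᵗ + TV_7/(1+r)^7 = 62.0273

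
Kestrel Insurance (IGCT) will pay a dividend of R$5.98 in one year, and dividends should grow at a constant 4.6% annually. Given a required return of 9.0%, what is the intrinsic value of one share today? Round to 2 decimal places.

R$135.91

Gordon growth model: P₀ = D₁/(r − g), with D₁ = 5.98 given directly.
P₀ = 5.9800 / (0.09 − 0.046) = 5.9800 / 0.044 = 135.9091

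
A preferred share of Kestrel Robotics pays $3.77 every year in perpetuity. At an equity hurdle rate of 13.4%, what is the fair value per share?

Zero-growth DDM (perpetuity): P₀ = D/r = 3.77 / 0.134 = 28.1343

$28.13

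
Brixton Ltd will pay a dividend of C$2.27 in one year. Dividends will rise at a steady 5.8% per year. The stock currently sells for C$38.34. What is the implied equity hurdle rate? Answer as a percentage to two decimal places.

11.72%

Rearranging the constant-growth DDM: r = D₁/P₀ + g.
r = 2.2700 / 38.34 + 0.058 = 0.05921 + 0.058 = 0.11721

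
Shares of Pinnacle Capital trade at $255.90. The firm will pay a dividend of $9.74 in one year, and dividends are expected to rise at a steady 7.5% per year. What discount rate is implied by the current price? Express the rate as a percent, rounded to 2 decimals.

11.31%

Rearranging the constant-growth DDM: r = D₁/P₀ + g.
r = 9.7400 / 255.90 + 0.075 = 0.03806 + 0.075 = 0.11306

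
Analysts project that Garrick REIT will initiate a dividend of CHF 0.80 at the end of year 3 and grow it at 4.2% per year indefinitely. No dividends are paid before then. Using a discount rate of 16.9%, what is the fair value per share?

Deferred-dividend DDM. At t=2 the remaining stream is a growing perpetuity with first payment D_3 = 0.80.
V_2 = D_3/(r−g) = 0.80/(0.169−0.042) = 6.2992
P₀ = V_2/(1+r)^2 = 6.2992/(1+0.169)^2 = 4.6095

CHF 4.61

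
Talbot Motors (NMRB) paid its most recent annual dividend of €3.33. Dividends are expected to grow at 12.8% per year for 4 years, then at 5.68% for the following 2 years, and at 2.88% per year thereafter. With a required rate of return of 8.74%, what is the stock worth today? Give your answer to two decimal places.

Three-stage DDM. Project D₁…D_6; terminal Gordon value at t=6 with g = 0.0288; discount at r = 0.0874.
D_1 = 3.7562
D_2 = 4.2370
D_3 = 4.7794
D_4 = 5.3911
D_5 = 5.6974
D_6 = 6.0210
TV_6 = 6.1944/(0.0874−0.0288) = 105.7060
P₀ = Σ Dₜ/(1+r)ᵗ + TV_6/(1+r)^6 = 85.9386

€85.94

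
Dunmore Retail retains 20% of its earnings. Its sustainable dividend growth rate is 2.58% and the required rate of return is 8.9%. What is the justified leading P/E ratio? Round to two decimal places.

Payout ratio b = 1 − 0.20 = 0.80.
Justified leading P/E = b/(r−g) = 0.80/(0.089−0.0258) = 12.6582

12.66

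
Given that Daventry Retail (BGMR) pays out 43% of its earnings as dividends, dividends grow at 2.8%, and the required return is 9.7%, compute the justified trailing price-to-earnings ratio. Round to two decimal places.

Justified trailing P/E = b(1+g)/(r−g) = 0.43×(1+0.028)/(0.097−0.028) = 6.4064

6.41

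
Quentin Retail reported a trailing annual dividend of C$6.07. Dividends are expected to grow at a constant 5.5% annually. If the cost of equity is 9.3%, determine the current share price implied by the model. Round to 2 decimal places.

Gordon growth model: P₀ = D₁/(r − g). D₁ = 6.07 × (1 + 0.055) = 6.4039.
P₀ = 6.4039 / (0.093 − 0.055) = 6.4039 / 0.038 = 168.5224

C$168.52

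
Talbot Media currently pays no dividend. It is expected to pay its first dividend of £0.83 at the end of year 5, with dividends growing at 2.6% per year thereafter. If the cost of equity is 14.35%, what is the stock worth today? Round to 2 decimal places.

£4.13

Deferred-dividend DDM. At t=4 the remaining stream is a growing perpetuity with first payment D_5 = 0.83.
V_4 = D_5/(r−g) = 0.83/(0.1435−0.026) = 7.0638
P₀ = V_4/(1+r)^4 = 7.0638/(1+0.1435)^4 = 4.1314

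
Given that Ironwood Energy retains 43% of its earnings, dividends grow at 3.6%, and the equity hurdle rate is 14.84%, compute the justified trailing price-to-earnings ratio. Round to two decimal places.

5.25

Payout ratio b = 1 − 0.43 = 0.57.
Justified trailing P/E = b(1+g)/(r−g) = 0.57×(1+0.036)/(0.1484−0.036) = 5.2537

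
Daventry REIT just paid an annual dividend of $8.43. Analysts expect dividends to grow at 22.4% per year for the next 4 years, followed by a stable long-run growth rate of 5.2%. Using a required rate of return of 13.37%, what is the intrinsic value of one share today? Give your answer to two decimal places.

$188.48

Two-stage DDM. Project D₁…D_4 at 0.224, terminal growth 0.052, discount at r = 0.1337.
D_1 = 10.3183
D_2 = 12.6296
D_3 = 15.4587
D_4 = 18.9214
Terminal value at t=4: TV = D_5/(r−g) = 19.9053/(0.1337−0.052) = 243.6391
P₀ = 10.3183/(1+0.1337)^1 + 12.6296/(1+0.1337)^2 + 15.4587/(1+0.1337)^3 + 18.9214/(1+0.1337)^4 + 243.6391/(1+0.1337)^4 = 188.4782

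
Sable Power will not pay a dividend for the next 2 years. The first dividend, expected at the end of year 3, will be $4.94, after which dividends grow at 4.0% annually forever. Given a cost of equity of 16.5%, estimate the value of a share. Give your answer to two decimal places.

$29.12

Deferred-dividend DDM. At t=2 the remaining stream is a growing perpetuity with first payment D_3 = 4.94.
V_2 = D_3/(r−g) = 4.94/(0.165−0.04) = 39.5200
P₀ = V_2/(1+r)^2 = 39.5200/(1+0.165)^2 = 29.1182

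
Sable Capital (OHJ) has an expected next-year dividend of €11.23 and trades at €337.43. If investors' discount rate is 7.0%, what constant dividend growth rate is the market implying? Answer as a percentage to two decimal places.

3.67%

From P₀ = D₁/(r − g), the implied growth is g = r − D₁/P₀.
g = 0.07 − 11.23/337.43 = 0.07 − 0.03328 = 0.03672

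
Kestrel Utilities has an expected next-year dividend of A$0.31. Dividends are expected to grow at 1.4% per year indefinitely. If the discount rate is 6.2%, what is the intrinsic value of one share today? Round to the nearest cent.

A$6.46

Gordon growth model: P₀ = D₁/(r − g), with D₁ = 0.31 given directly.
P₀ = 0.3100 / (0.062 − 0.014) = 0.3100 / 0.048 = 6.4583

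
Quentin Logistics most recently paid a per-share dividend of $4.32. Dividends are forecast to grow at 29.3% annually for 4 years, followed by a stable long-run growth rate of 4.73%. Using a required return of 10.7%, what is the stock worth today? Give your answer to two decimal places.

$166.92

Two-stage DDM. Project D₁…D_4 at 0.293, terminal growth 0.0473, discount at r = 0.107.
D_1 = 5.5858
D_2 = 7.2224
D_3 = 9.3385
D_4 = 12.0747
Terminal value at t=4: TV = D_5/(r−g) = 12.6459/(0.107−0.0473) = 211.8237
P₀ = 5.5858/(1+0.107)^1 + 7.2224/(1+0.107)^2 + 9.3385/(1+0.107)^3 + 12.0747/(1+0.107)^4 + 211.8237/(1+0.107)^4 = 166.9176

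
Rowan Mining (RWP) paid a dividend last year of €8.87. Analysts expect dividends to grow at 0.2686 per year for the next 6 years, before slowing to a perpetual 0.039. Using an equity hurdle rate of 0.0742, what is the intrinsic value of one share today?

€809.44

Two-stage DDM. Project D₁…D_6 at 0.2686, terminal growth 0.039, discount at r = 0.0742.
D_1 = 11.2525
D_2 = 14.2749
D_3 = 18.1091
D_4 = 22.9733
D_5 = 29.1439
D_6 = 36.9719
Terminal value at t=6: TV = D_7/(r−g) = 38.4138/(0.0742−0.039) = 1091.3015
P₀ = 11.2525/(1+0.0742)^1 + 14.2749/(1+0.0742)^2 + 18.1091/(1+0.0742)^3 + 22.9733/(1+0.0742)^4 + 29.1439/(1+0.0742)^5 + 36.9719/(1+0.0742)^6 + 1091.3015/(1+0.0742)^6 = 809.4363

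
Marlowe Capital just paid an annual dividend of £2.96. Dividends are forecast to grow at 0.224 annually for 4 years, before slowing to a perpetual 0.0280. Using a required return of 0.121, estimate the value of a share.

£61.33

Two-stage DDM. Project D₁…D_4 at 0.224, terminal growth 0.028, discount at r = 0.121.
D_1 = 3.6230
D_2 = 4.4346
D_3 = 5.4280
D_4 = 6.6438
Terminal value at t=4: TV = D_5/(r−g) = 6.8298/(0.121−0.028) = 73.4391
P₀ = 3.6230/(1+0.121)^1 + 4.4346/(1+0.121)^2 + 5.4280/(1+0.121)^3 + 6.6438/(1+0.121)^4 + 73.4391/(1+0.121)^4 = 61.3269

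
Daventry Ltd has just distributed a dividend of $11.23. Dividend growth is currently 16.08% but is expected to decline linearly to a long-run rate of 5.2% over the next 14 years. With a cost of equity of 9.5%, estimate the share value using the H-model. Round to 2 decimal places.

H-model: P₀ = D₀[(1+g_L) + H(g_S−g_L)]/(r−g_L), with H = 14/2 = 7.
P₀ = 11.23 × [(1+0.052) + 7×(0.1608−0.052)] / (0.095−0.052)
   = 11.23 × 1.8136 / 0.043 = 473.6448

$473.64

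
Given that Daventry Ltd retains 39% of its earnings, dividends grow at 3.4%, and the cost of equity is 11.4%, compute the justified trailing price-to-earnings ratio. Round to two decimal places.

Payout ratio b = 1 − 0.39 = 0.61.
Justified trailing P/E = b(1+g)/(r−g) = 0.61×(1+0.034)/(0.114−0.034) = 7.8842

7.88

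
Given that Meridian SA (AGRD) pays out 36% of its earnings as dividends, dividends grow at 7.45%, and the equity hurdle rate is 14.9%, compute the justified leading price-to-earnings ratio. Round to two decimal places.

Justified leading P/E = b/(r−g) = 0.36/(0.149−0.0745) = 4.8322

4.83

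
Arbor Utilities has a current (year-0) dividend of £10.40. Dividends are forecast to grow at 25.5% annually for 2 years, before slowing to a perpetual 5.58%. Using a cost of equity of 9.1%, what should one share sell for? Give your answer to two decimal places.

Two-stage DDM. Project D₁…D_2 at 0.255, terminal growth 0.0558, discount at r = 0.091.
D_1 = 13.0520
D_2 = 16.3803
Terminal value at t=2: TV = D_3/(r−g) = 17.2943/(0.091−0.0558) = 491.3147
P₀ = 13.0520/(1+0.091)^1 + 16.3803/(1+0.091)^2 + 491.3147/(1+0.091)^2 = 438.4971

£438.50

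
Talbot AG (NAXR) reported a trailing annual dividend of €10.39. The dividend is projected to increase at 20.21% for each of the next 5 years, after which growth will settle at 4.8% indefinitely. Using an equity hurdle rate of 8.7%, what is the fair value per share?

Two-stage DDM. Project D₁…D_5 at 0.2021, terminal growth 0.048, discount at r = 0.087.
D_1 = 12.4898
D_2 = 15.0140
D_3 = 18.0483
D_4 = 21.6959
D_5 = 26.0807
Terminal value at t=5: TV = D_6/(r−g) = 27.3325/(0.087−0.048) = 700.8341
P₀ = 12.4898/(1+0.087)^1 + 15.0140/(1+0.087)^2 + 18.0483/(1+0.087)^3 + 21.6959/(1+0.087)^4 + 26.0807/(1+0.087)^5 + 700.8341/(1+0.087)^5 = 532.7899

€532.79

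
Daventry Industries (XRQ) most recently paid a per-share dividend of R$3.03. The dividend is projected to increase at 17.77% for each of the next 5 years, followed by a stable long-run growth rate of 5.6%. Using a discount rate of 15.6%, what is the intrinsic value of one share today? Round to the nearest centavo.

Two-stage DDM. Project D₁…D_5 at 0.1777, terminal growth 0.056, discount at r = 0.156.
D_1 = 3.5684
D_2 = 4.2025
D_3 = 4.9493
D_4 = 5.8288
D_5 = 6.8646
Terminal value at t=5: TV = D_6/(r−g) = 7.2490/(0.156−0.056) = 72.4903
P₀ = 3.5684/(1+0.156)^1 + 4.2025/(1+0.156)^2 + 4.9493/(1+0.156)^3 + 5.8288/(1+0.156)^4 + 6.8646/(1+0.156)^5 + 72.4903/(1+0.156)^5 = 51.1397

R$51.14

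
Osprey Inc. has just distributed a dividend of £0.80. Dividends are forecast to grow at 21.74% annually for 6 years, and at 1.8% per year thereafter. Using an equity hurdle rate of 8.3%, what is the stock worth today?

Two-stage DDM. Project D₁…D_6 at 0.2174, terminal growth 0.018, discount at r = 0.083.
D_1 = 0.9739
D_2 = 1.1857
D_3 = 1.4434
D_4 = 1.7572
D_5 = 2.1392
D_6 = 2.6043
Terminal value at t=6: TV = D_7/(r−g) = 2.6512/(0.083−0.018) = 40.7872
P₀ = 0.9739/(1+0.083)^1 + 1.1857/(1+0.083)^2 + 1.4434/(1+0.083)^3 + 1.7572/(1+0.083)^4 + 2.1392/(1+0.083)^5 + 2.6043/(1+0.083)^6 + 40.7872/(1+0.083)^6 = 32.6524

£32.65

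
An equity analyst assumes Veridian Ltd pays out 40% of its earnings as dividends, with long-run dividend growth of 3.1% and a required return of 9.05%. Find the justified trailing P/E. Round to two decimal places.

6.93

Justified trailing P/E = b(1+g)/(r−g) = 0.40×(1+0.031)/(0.0905−0.031) = 6.9311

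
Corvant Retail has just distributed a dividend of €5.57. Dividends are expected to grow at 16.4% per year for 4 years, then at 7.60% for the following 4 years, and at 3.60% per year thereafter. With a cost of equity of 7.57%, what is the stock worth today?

Three-stage DDM. Project D₁…D_8; terminal Gordon value at t=8 with g = 0.036; discount at r = 0.0757.
D_1 = 6.4835
D_2 = 7.5468
D_3 = 8.7844
D_4 = 10.2251
D_5 = 11.0022
D_6 = 11.8384
D_7 = 12.7381
D_8 = 13.7062
TV_8 = 14.1996/(0.0757−0.036) = 357.6724
P₀ = Σ Dₜ/(1+r)ᵗ + TV_8/(1+r)^8 = 257.3171

€257.32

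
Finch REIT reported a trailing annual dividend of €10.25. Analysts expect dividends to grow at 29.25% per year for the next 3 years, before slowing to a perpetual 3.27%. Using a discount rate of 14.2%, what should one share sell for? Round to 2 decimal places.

€179.99

Two-stage DDM. Project D₁…D_3 at 0.2925, terminal growth 0.0327, discount at r = 0.142.
D_1 = 13.2481
D_2 = 17.1232
D_3 = 22.1317
Terminal value at t=3: TV = D_4/(r−g) = 22.8554/(0.142−0.0327) = 209.1075
P₀ = 13.2481/(1+0.142)^1 + 17.1232/(1+0.142)^2 + 22.1317/(1+0.142)^3 + 209.1075/(1+0.142)^3 = 179.9917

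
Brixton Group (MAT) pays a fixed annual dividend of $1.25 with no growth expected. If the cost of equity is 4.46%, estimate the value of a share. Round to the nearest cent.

Zero-growth DDM (perpetuity): P₀ = D/r = 1.25 / 0.0446 = 28.0269

$28.03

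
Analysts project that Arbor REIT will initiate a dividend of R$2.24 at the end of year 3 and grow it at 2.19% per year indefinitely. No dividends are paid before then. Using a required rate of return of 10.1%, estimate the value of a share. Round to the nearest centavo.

R$23.36

Deferred-dividend DDM. At t=2 the remaining stream is a growing perpetuity with first payment D_3 = 2.24.
V_2 = D_3/(r−g) = 2.24/(0.101−0.0219) = 28.3186
P₀ = V_2/(1+r)^2 = 28.3186/(1+0.101)^2 = 23.3613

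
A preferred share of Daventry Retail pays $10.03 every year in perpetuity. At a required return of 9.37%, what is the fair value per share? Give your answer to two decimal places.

Zero-growth DDM (perpetuity): P₀ = D/r = 10.03 / 0.0937 = 107.0438

$107.04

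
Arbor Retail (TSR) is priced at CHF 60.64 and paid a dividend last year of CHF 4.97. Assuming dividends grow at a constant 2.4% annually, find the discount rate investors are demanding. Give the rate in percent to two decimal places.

Rearranging the constant-growth DDM: r = D₁/P₀ + g.
D₁ = 4.97 × (1 + 0.024) = 5.0893.
r = 5.0893 / 60.64 + 0.024 = 0.08393 + 0.024 = 0.10793

10.79%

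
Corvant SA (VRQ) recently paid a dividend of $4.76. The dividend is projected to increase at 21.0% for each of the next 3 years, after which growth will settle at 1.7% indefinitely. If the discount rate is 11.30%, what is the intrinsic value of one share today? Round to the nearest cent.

Two-stage DDM. Project D₁…D_3 at 0.21, terminal growth 0.017, discount at r = 0.113.
D_1 = 5.7596
D_2 = 6.9691
D_3 = 8.4326
Terminal value at t=3: TV = D_4/(r−g) = 8.5760/(0.113−0.017) = 89.3332
P₀ = 5.7596/(1+0.113)^1 + 6.9691/(1+0.113)^2 + 8.4326/(1+0.113)^3 + 89.3332/(1+0.113)^3 = 81.7097

$81.71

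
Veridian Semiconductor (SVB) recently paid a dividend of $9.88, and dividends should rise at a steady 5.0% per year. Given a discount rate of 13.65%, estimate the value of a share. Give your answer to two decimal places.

Gordon growth model: P₀ = D₁/(r − g). D₁ = 9.88 × (1 + 0.05) = 10.3740.
P₀ = 10.3740 / (0.1365 − 0.05) = 10.3740 / 0.0865 = 119.9306

$119.93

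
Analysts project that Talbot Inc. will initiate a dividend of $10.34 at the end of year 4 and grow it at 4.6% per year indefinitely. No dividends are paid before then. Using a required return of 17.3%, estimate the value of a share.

Deferred-dividend DDM. At t=3 the remaining stream is a growing perpetuity with first payment D_4 = 10.34.
V_3 = D_4/(r−g) = 10.34/(0.173−0.046) = 81.4173
P₀ = V_3/(1+r)^3 = 81.4173/(1+0.173)^3 = 50.4455

$50.45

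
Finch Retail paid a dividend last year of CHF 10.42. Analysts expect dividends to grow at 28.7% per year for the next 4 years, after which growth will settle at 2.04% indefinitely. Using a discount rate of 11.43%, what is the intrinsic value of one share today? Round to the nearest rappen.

Two-stage DDM. Project D₁…D_4 at 0.287, terminal growth 0.0204, discount at r = 0.1143.
D_1 = 13.4105
D_2 = 17.2594
D_3 = 22.2128
D_4 = 28.5879
Terminal value at t=4: TV = D_5/(r−g) = 29.1711/(0.1143−0.0204) = 310.6610
P₀ = 13.4105/(1+0.1143)^1 + 17.2594/(1+0.1143)^2 + 22.2128/(1+0.1143)^3 + 28.5879/(1+0.1143)^4 + 310.6610/(1+0.1143)^4 = 262.0338

CHF 262.03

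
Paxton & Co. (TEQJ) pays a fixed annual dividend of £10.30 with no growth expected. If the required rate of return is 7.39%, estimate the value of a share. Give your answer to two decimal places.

£139.38

Zero-growth DDM (perpetuity): P₀ = D/r = 10.30 / 0.0739 = 139.3775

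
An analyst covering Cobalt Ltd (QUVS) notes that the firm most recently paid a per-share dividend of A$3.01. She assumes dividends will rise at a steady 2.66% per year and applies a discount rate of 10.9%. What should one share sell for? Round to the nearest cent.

A$37.50

Gordon growth model: P₀ = D₁/(r − g). D₁ = 3.01 × (1 + 0.0266) = 3.0901.
P₀ = 3.0901 / (0.109 − 0.0266) = 3.0901 / 0.0824 = 37.5008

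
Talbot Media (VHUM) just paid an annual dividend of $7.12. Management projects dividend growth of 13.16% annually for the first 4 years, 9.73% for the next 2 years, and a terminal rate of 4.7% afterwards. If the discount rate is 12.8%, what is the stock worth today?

Three-stage DDM. Project D₁…D_6; terminal Gordon value at t=6 with g = 0.047; discount at r = 0.128.
D_1 = 8.0570
D_2 = 9.1173
D_3 = 10.3171
D_4 = 11.6749
D_5 = 12.8108
D_6 = 14.0573
TV_6 = 14.7180/(0.128−0.047) = 181.7039
P₀ = Σ Dₜ/(1+r)ᵗ + TV_6/(1+r)^6 = 130.7555

$130.76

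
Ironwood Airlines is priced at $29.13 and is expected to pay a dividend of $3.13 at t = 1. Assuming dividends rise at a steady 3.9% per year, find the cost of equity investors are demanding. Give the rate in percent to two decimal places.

Rearranging the constant-growth DDM: r = D₁/P₀ + g.
r = 3.1300 / 29.13 + 0.039 = 0.10745 + 0.039 = 0.14645

14.64%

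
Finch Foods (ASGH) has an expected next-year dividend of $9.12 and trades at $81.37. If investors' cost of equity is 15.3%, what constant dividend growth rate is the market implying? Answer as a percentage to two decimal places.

4.09%

From P₀ = D₁/(r − g), the implied growth is g = r − D₁/P₀.
g = 0.153 − 9.12/81.37 = 0.153 − 0.11208 = 0.04092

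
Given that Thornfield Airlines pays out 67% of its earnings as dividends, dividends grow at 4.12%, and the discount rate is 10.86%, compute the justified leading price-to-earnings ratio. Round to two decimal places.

9.94

Justified leading P/E = b/(r−g) = 0.67/(0.1086−0.0412) = 9.9407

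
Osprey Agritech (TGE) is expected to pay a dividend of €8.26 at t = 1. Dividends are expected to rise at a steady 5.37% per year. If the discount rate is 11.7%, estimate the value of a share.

€130.49

Gordon growth model: P₀ = D₁/(r − g), with D₁ = 8.26 given directly.
P₀ = 8.2600 / (0.117 − 0.0537) = 8.2600 / 0.0633 = 130.4897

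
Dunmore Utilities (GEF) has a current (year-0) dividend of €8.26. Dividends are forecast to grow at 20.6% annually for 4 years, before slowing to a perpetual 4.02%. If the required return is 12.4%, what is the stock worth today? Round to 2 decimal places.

Two-stage DDM. Project D₁…D_4 at 0.206, terminal growth 0.0402, discount at r = 0.124.
D_1 = 9.9616
D_2 = 12.0136
D_3 = 14.4885
D_4 = 17.4731
Terminal value at t=4: TV = D_5/(r−g) = 18.1755/(0.124−0.0402) = 216.8913
P₀ = 9.9616/(1+0.124)^1 + 12.0136/(1+0.124)^2 + 14.4885/(1+0.124)^3 + 17.4731/(1+0.124)^4 + 216.8913/(1+0.124)^4 = 175.4085

€175.41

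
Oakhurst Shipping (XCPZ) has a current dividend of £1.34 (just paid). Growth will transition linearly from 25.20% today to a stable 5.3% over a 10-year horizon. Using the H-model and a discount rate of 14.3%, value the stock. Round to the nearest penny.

H-model: P₀ = D₀[(1+g_L) + H(g_S−g_L)]/(r−g_L), with H = 10/2 = 5.
P₀ = 1.34 × [(1+0.053) + 5×(0.252−0.053)] / (0.143−0.053)
   = 1.34 × 2.0480 / 0.09 = 30.4924

£30.49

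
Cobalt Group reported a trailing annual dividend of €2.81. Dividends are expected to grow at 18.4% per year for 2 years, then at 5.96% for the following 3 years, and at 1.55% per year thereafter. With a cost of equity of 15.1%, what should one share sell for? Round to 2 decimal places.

€30.83

Three-stage DDM. Project D₁…D_5; terminal Gordon value at t=5 with g = 0.0155; discount at r = 0.151.
D_1 = 3.3270
D_2 = 3.9392
D_3 = 4.1740
D_4 = 4.4228
D_5 = 4.6864
TV_5 = 4.7590/(0.151−0.0155) = 35.1218
P₀ = Σ Dₜ/(1+r)ᵗ + TV_5/(1+r)^5 = 30.8271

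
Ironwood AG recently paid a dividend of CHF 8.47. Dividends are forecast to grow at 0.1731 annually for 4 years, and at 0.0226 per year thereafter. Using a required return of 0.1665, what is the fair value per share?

Two-stage DDM. Project D₁…D_4 at 0.1731, terminal growth 0.0226, discount at r = 0.1665.
D_1 = 9.9362
D_2 = 11.6561
D_3 = 13.6738
D_4 = 16.0407
Terminal value at t=4: TV = D_5/(r−g) = 16.4032/(0.1665−0.0226) = 113.9905
P₀ = 9.9362/(1+0.1665)^1 + 11.6561/(1+0.1665)^2 + 13.6738/(1+0.1665)^3 + 16.0407/(1+0.1665)^4 + 113.9905/(1+0.1665)^4 = 95.9263

CHF 95.93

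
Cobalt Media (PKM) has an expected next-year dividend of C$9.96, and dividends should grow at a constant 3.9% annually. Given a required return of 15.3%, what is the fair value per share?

C$87.37

Gordon growth model: P₀ = D₁/(r − g), with D₁ = 9.96 given directly.
P₀ = 9.9600 / (0.153 − 0.039) = 9.9600 / 0.114 = 87.3684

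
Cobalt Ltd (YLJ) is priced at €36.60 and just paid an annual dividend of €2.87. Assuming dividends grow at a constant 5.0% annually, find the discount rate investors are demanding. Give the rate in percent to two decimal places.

Rearranging the constant-growth DDM: r = D₁/P₀ + g.
D₁ = 2.87 × (1 + 0.05) = 3.0135.
r = 3.0135 / 36.60 + 0.05 = 0.08234 + 0.05 = 0.13234

13.23%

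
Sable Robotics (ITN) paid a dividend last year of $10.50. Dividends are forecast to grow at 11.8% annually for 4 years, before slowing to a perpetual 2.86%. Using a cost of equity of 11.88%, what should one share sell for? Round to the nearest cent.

$161.32

Two-stage DDM. Project D₁…D_4 at 0.118, terminal growth 0.0286, discount at r = 0.1188.
D_1 = 11.7390
D_2 = 13.1242
D_3 = 14.6729
D_4 = 16.4043
Terminal value at t=4: TV = D_5/(r−g) = 16.8734/(0.1188−0.0286) = 187.0667
P₀ = 11.7390/(1+0.1188)^1 + 13.1242/(1+0.1188)^2 + 14.6729/(1+0.1188)^3 + 16.4043/(1+0.1188)^4 + 187.0667/(1+0.1188)^4 = 161.3201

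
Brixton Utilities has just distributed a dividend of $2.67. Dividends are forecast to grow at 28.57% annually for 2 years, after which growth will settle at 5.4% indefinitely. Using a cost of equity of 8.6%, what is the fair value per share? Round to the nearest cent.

$130.16

Two-stage DDM. Project D₁…D_2 at 0.2857, terminal growth 0.054, discount at r = 0.086.
D_1 = 3.4328
D_2 = 4.4136
Terminal value at t=2: TV = D_3/(r−g) = 4.6519/(0.086−0.054) = 145.3721
P₀ = 3.4328/(1+0.086)^1 + 4.4136/(1+0.086)^2 + 145.3721/(1+0.086)^2 = 130.1630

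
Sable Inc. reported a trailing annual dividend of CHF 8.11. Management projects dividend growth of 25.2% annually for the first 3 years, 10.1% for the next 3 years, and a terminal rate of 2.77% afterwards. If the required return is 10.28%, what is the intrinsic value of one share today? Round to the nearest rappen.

Three-stage DDM. Project D₁…D_6; terminal Gordon value at t=6 with g = 0.0277; discount at r = 0.1028.
D_1 = 10.1537
D_2 = 12.7125
D_3 = 15.9160
D_4 = 17.5235
D_5 = 19.2934
D_6 = 21.2420
TV_6 = 21.8304/(0.1028−0.0277) = 290.6847
P₀ = Σ Dₜ/(1+r)ᵗ + TV_6/(1+r)^6 = 228.6124

CHF 228.61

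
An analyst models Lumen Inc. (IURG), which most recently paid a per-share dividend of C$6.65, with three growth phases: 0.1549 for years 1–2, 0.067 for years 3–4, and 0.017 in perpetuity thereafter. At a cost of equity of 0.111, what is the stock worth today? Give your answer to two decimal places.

C$99.34

Three-stage DDM. Project D₁…D_4; terminal Gordon value at t=4 with g = 0.017; discount at r = 0.111.
D_1 = 7.6801
D_2 = 8.8697
D_3 = 9.4640
D_4 = 10.0981
TV_4 = 10.2698/(0.111−0.017) = 109.2527
P₀ = Σ Dₜ/(1+r)ᵗ + TV_4/(1+r)^4 = 99.3374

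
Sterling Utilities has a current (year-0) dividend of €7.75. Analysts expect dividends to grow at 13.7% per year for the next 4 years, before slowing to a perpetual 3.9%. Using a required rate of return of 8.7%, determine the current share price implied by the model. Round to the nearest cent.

€235.55

Two-stage DDM. Project D₁…D_4 at 0.137, terminal growth 0.039, discount at r = 0.087.
D_1 = 8.8117
D_2 = 10.0190
D_3 = 11.3916
D_4 = 12.9522
Terminal value at t=4: TV = D_5/(r−g) = 13.4573/(0.087−0.039) = 280.3612
P₀ = 8.8117/(1+0.087)^1 + 10.0190/(1+0.087)^2 + 11.3916/(1+0.087)^3 + 12.9522/(1+0.087)^4 + 280.3612/(1+0.087)^4 = 235.5493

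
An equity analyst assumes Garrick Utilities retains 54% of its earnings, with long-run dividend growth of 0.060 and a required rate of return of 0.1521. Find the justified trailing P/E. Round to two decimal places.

Payout ratio b = 1 − 0.54 = 0.46.
Justified trailing P/E = b(1+g)/(r−g) = 0.46×(1+0.06)/(0.1521−0.06) = 5.2942

5.29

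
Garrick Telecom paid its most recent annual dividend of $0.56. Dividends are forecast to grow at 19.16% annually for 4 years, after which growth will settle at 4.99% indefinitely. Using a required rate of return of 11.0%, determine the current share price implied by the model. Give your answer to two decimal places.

Two-stage DDM. Project D₁…D_4 at 0.1916, terminal growth 0.0499, discount at r = 0.11.
D_1 = 0.6673
D_2 = 0.7951
D_3 = 0.9475
D_4 = 1.1290
Terminal value at t=4: TV = D_5/(r−g) = 1.1854/(0.11−0.0499) = 19.7235
P₀ = 0.6673/(1+0.11)^1 + 0.7951/(1+0.11)^2 + 0.9475/(1+0.11)^3 + 1.1290/(1+0.11)^4 + 19.7235/(1+0.11)^4 = 15.6755

$15.68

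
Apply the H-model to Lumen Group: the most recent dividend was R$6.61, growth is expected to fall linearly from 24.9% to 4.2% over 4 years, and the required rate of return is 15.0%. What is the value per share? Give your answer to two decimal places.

H-model: P₀ = D₀[(1+g_L) + H(g_S−g_L)]/(r−g_L), with H = 4/2 = 2.
P₀ = 6.61 × [(1+0.042) + 2×(0.249−0.042)] / (0.15−0.042)
   = 6.61 × 1.4560 / 0.108 = 89.1126

R$89.11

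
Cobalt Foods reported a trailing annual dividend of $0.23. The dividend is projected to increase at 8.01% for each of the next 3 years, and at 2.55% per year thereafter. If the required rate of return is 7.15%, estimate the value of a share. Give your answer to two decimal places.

Two-stage DDM. Project D₁…D_3 at 0.0801, terminal growth 0.0255, discount at r = 0.0715.
D_1 = 0.2484
D_2 = 0.2683
D_3 = 0.2898
Terminal value at t=3: TV = D_4/(r−g) = 0.2972/(0.0715−0.0255) = 6.4610
P₀ = 0.2484/(1+0.0715)^1 + 0.2683/(1+0.0715)^2 + 0.2898/(1+0.0715)^3 + 6.4610/(1+0.0715)^3 = 5.9531

$5.95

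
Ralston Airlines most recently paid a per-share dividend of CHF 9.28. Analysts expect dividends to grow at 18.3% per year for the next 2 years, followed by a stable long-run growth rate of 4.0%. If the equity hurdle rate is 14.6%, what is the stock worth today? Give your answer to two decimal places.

Two-stage DDM. Project D₁…D_2 at 0.183, terminal growth 0.04, discount at r = 0.146.
D_1 = 10.9782
D_2 = 12.9873
Terminal value at t=2: TV = D_3/(r−g) = 13.5067/(0.146−0.04) = 127.4222
P₀ = 10.9782/(1+0.146)^1 + 12.9873/(1+0.146)^2 + 127.4222/(1+0.146)^2 = 116.4917

CHF 116.49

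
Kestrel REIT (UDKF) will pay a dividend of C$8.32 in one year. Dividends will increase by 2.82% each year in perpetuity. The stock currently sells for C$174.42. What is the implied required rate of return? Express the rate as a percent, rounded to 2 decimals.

Rearranging the constant-growth DDM: r = D₁/P₀ + g.
r = 8.3200 / 174.42 + 0.0282 = 0.04770 + 0.0282 = 0.07590

7.59%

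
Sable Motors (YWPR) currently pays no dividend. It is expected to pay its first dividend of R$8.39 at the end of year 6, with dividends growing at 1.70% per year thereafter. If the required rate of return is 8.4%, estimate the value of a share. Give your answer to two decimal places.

R$83.66

Deferred-dividend DDM. At t=5 the remaining stream is a growing perpetuity with first payment D_6 = 8.39.
V_5 = D_6/(r−g) = 8.39/(0.084−0.017) = 125.2239
P₀ = V_5/(1+r)^5 = 125.2239/(1+0.084)^5 = 83.6644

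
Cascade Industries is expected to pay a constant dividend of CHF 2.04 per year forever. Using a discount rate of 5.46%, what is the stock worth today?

CHF 37.36

Zero-growth DDM (perpetuity): P₀ = D/r = 2.04 / 0.0546 = 37.3626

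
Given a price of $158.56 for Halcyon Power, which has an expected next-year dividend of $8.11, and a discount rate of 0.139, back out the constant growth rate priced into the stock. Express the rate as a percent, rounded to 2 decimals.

From P₀ = D₁/(r − g), the implied growth is g = r − D₁/P₀.
g = 0.139 − 8.11/158.56 = 0.139 − 0.05115 = 0.08785

8.79%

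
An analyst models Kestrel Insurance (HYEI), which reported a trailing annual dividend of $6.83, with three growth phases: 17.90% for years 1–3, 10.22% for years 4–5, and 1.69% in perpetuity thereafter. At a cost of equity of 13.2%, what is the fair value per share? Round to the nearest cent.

$101.70

Three-stage DDM. Project D₁…D_5; terminal Gordon value at t=5 with g = 0.0169; discount at r = 0.132.
D_1 = 8.0526
D_2 = 9.4940
D_3 = 11.1934
D_4 = 12.3374
D_5 = 13.5982
TV_5 = 13.8281/(0.132−0.0169) = 120.1395
P₀ = Σ Dₜ/(1+r)ᵗ + TV_5/(1+r)^5 = 101.7010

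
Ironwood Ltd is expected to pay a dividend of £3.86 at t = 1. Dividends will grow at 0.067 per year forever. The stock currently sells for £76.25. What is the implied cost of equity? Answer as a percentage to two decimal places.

Rearranging the constant-growth DDM: r = D₁/P₀ + g.
r = 3.8600 / 76.25 + 0.067 = 0.05062 + 0.067 = 0.11762

11.76%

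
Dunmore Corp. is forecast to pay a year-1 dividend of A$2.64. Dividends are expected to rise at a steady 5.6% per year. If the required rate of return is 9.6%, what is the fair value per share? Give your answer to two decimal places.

A$66.00

Gordon growth model: P₀ = D₁/(r − g), with D₁ = 2.64 given directly.
P₀ = 2.6400 / (0.096 − 0.056) = 2.6400 / 0.04 = 66.0000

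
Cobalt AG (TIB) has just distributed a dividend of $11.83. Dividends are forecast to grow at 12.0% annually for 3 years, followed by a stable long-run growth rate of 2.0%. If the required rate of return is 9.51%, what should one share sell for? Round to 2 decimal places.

$209.01

Two-stage DDM. Project D₁…D_3 at 0.12, terminal growth 0.02, discount at r = 0.0951.
D_1 = 13.2496
D_2 = 14.8396
D_3 = 16.6203
Terminal value at t=3: TV = D_4/(r−g) = 16.9527/(0.0951−0.02) = 225.7351
P₀ = 13.2496/(1+0.0951)^1 + 14.8396/(1+0.0951)^2 + 16.6203/(1+0.0951)^3 + 225.7351/(1+0.0951)^3 = 209.0134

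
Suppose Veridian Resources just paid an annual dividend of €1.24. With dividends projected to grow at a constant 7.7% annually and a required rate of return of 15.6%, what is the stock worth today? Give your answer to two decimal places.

€16.90

Gordon growth model: P₀ = D₁/(r − g). D₁ = 1.24 × (1 + 0.077) = 1.3355.
P₀ = 1.3355 / (0.156 − 0.077) = 1.3355 / 0.079 = 16.9048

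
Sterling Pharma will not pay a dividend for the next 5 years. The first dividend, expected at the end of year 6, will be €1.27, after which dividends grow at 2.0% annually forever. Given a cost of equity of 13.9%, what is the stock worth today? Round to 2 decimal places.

€5.57

Deferred-dividend DDM. At t=5 the remaining stream is a growing perpetuity with first payment D_6 = 1.27.
V_5 = D_6/(r−g) = 1.27/(0.139−0.02) = 10.6723
P₀ = V_5/(1+r)^5 = 10.6723/(1+0.139)^5 = 5.5672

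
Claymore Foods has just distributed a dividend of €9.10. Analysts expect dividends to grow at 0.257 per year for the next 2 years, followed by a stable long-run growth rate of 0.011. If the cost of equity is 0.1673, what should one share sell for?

€88.61

Two-stage DDM. Project D₁…D_2 at 0.257, terminal growth 0.011, discount at r = 0.1673.
D_1 = 11.4387
D_2 = 14.3784
Terminal value at t=2: TV = D_3/(r−g) = 14.5366/(0.1673−0.011) = 93.0045
P₀ = 11.4387/(1+0.1673)^1 + 14.3784/(1+0.1673)^2 + 93.0045/(1+0.1673)^2 = 88.6073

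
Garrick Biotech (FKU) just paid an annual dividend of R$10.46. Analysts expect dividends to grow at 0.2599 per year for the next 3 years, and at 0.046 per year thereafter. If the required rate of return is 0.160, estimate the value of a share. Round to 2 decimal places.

Two-stage DDM. Project D₁…D_3 at 0.2599, terminal growth 0.046, discount at r = 0.16.
D_1 = 13.1786
D_2 = 16.6037
D_3 = 20.9190
Terminal value at t=3: TV = D_4/(r−g) = 21.8812/(0.16−0.046) = 191.9406
P₀ = 13.1786/(1+0.16)^1 + 16.6037/(1+0.16)^2 + 20.9190/(1+0.16)^3 + 191.9406/(1+0.16)^3 = 160.0701

R$160.07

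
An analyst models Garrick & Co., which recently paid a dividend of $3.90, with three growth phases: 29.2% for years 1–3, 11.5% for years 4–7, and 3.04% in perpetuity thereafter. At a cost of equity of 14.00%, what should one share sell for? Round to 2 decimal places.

Three-stage DDM. Project D₁…D_7; terminal Gordon value at t=7 with g = 0.0304; discount at r = 0.14.
D_1 = 5.0388
D_2 = 6.5101
D_3 = 8.4111
D_4 = 9.3784
D_5 = 10.4569
D_6 = 11.6594
D_7 = 13.0002
TV_7 = 13.3955/(0.14−0.0304) = 122.2213
P₀ = Σ Dₜ/(1+r)ᵗ + TV_7/(1+r)^7 = 85.4417

$85.44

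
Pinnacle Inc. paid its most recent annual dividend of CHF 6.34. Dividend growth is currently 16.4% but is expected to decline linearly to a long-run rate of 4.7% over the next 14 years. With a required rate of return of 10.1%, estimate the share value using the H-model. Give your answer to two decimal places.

CHF 219.08

H-model: P₀ = D₀[(1+g_L) + H(g_S−g_L)]/(r−g_L), with H = 14/2 = 7.
P₀ = 6.34 × [(1+0.047) + 7×(0.164−0.047)] / (0.101−0.047)
   = 6.34 × 1.8660 / 0.054 = 219.0822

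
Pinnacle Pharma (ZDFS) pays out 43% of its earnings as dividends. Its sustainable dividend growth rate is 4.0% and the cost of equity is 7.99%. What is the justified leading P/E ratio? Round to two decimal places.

10.78

Justified leading P/E = b/(r−g) = 0.43/(0.0799−0.04) = 10.7769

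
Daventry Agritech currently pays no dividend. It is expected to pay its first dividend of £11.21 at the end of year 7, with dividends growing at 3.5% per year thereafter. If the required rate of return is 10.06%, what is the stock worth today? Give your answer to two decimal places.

Deferred-dividend DDM. At t=6 the remaining stream is a growing perpetuity with first payment D_7 = 11.21.
V_6 = D_7/(r−g) = 11.21/(0.1006−0.035) = 170.8841
P₀ = V_6/(1+r)^6 = 170.8841/(1+0.1006)^6 = 96.1446

£96.14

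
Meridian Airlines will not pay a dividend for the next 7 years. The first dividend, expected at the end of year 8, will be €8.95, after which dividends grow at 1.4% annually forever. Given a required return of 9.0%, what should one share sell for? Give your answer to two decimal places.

€64.42

Deferred-dividend DDM. At t=7 the remaining stream is a growing perpetuity with first payment D_8 = 8.95.
V_7 = D_8/(r−g) = 8.95/(0.09−0.014) = 117.7632
P₀ = V_7/(1+r)^7 = 117.7632/(1+0.09)^7 = 64.4205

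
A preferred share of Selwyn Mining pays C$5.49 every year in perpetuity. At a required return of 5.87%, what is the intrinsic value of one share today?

Zero-growth DDM (perpetuity): P₀ = D/r = 5.49 / 0.0587 = 93.5264

C$93.53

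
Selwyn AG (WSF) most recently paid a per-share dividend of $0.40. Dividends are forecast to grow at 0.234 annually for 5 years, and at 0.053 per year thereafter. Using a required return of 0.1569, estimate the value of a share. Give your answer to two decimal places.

Two-stage DDM. Project D₁…D_5 at 0.234, terminal growth 0.053, discount at r = 0.1569.
D_1 = 0.4936
D_2 = 0.6091
D_3 = 0.7516
D_4 = 0.9275
D_5 = 1.1446
Terminal value at t=5: TV = D_6/(r−g) = 1.2052/(0.1569−0.053) = 11.5997
P₀ = 0.4936/(1+0.1569)^1 + 0.6091/(1+0.1569)^2 + 0.7516/(1+0.1569)^3 + 0.9275/(1+0.1569)^4 + 1.1446/(1+0.1569)^5 + 11.5997/(1+0.1569)^5 = 8.0344

$8.03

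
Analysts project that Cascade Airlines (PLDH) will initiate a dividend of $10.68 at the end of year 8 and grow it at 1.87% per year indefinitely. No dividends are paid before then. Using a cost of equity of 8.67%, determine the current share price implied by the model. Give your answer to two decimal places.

$87.76

Deferred-dividend DDM. At t=7 the remaining stream is a growing perpetuity with first payment D_8 = 10.68.
V_7 = D_8/(r−g) = 10.68/(0.0867−0.0187) = 157.0588
P₀ = V_7/(1+r)^7 = 157.0588/(1+0.0867)^7 = 87.7596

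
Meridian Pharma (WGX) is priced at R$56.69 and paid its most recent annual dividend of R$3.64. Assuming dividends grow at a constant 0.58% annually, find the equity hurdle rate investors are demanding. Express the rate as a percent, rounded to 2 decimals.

7.04%

Rearranging the constant-growth DDM: r = D₁/P₀ + g.
D₁ = 3.64 × (1 + 0.0058) = 3.6611.
r = 3.6611 / 56.69 + 0.0058 = 0.06458 + 0.0058 = 0.07038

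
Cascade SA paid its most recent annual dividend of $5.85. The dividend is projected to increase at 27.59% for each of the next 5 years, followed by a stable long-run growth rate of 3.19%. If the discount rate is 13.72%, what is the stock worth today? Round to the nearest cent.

$143.78

Two-stage DDM. Project D₁…D_5 at 0.2759, terminal growth 0.0319, discount at r = 0.1372.
D_1 = 7.4640
D_2 = 9.5233
D_3 = 12.1508
D_4 = 15.5032
D_5 = 19.7806
Terminal value at t=5: TV = D_6/(r−g) = 20.4116/(0.1372−0.0319) = 193.8422
P₀ = 7.4640/(1+0.1372)^1 + 9.5233/(1+0.1372)^2 + 12.1508/(1+0.1372)^3 + 15.5032/(1+0.1372)^4 + 19.7806/(1+0.1372)^5 + 193.8422/(1+0.1372)^5 = 143.7812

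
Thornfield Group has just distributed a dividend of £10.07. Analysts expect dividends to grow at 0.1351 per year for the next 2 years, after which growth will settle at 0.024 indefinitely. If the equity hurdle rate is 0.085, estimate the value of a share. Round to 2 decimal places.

Two-stage DDM. Project D₁…D_2 at 0.1351, terminal growth 0.024, discount at r = 0.085.
D_1 = 11.4305
D_2 = 12.9747
Terminal value at t=2: TV = D_3/(r−g) = 13.2861/(0.085−0.024) = 217.8050
P₀ = 11.4305/(1+0.085)^1 + 12.9747/(1+0.085)^2 + 217.8050/(1+0.085)^2 = 206.5720

£206.57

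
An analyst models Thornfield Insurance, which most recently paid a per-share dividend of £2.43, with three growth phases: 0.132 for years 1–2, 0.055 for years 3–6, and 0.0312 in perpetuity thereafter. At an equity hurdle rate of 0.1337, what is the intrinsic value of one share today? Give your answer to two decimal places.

Three-stage DDM. Project D₁…D_6; terminal Gordon value at t=6 with g = 0.0312; discount at r = 0.1337.
D_1 = 2.7508
D_2 = 3.1139
D_3 = 3.2851
D_4 = 3.4658
D_5 = 3.6564
D_6 = 3.8575
TV_6 = 3.9779/(0.1337−0.0312) = 38.8086
P₀ = Σ Dₜ/(1+r)ᵗ + TV_6/(1+r)^6 = 31.2493

£31.25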